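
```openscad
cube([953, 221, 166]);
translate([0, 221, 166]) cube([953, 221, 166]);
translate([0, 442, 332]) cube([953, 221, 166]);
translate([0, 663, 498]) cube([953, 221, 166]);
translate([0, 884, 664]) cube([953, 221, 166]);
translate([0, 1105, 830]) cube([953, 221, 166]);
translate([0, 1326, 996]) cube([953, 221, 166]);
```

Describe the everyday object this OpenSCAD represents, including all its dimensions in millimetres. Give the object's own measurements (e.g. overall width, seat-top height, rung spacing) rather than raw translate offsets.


A straight staircase of 7 solid steps. Each step is 953 mm wide (x), 221 mm deep (y, the going) and 166 mm tall (the rise). The first step rests on the floor; each subsequent step sits one going further in +y and one rise higher in +z, directly behind and above the previous step with no overlap.


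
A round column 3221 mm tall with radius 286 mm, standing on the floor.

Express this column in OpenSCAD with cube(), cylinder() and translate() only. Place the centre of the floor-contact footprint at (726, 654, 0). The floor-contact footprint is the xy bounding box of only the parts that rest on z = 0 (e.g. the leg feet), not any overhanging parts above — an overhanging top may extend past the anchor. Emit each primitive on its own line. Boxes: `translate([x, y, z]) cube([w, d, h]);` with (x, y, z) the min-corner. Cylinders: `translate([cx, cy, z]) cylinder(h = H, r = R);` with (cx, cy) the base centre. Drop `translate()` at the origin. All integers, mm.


translate([726, 654, 0]) cylinder(h = 3221, r = 286);


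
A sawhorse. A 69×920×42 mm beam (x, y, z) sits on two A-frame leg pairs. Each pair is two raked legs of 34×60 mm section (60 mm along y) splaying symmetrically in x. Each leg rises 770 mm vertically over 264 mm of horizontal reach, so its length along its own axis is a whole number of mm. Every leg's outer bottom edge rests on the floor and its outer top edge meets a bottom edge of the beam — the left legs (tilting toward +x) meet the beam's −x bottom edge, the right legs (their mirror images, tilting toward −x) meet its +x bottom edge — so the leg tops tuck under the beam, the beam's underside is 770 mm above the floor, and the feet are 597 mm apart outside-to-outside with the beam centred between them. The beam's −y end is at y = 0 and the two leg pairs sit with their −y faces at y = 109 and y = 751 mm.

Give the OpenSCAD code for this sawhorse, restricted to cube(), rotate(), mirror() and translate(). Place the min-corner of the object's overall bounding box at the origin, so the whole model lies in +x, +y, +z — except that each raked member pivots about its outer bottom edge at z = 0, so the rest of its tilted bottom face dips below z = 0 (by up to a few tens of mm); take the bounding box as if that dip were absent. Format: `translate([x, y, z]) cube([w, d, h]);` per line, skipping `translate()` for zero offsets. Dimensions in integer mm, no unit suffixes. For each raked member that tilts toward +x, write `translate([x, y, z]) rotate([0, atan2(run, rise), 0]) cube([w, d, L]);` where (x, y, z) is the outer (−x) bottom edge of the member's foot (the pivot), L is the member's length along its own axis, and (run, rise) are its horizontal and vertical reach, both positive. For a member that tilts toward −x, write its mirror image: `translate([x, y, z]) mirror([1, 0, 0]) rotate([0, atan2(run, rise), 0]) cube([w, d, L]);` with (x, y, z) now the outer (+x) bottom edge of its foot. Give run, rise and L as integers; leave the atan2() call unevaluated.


translate([264, 0, 770]) cube([69, 920, 42]);
translate([0, 109, 0]) rotate([0, atan2(264, 770), 0]) cube([34, 60, 814]);
translate([597, 109, 0]) mirror([1, 0, 0]) rotate([0, atan2(264, 770), 0]) cube([34, 60, 814]);
translate([0, 751, 0]) rotate([0, atan2(264, 770), 0]) cube([34, 60, 814]);
translate([597, 751, 0]) mirror([1, 0, 0]) rotate([0, atan2(264, 770), 0]) cube([34, 60, 814]);


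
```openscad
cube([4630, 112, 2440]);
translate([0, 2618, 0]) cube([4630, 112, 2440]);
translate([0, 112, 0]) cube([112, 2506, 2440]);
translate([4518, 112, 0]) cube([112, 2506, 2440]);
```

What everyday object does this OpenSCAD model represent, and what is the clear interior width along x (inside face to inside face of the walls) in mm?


A house (or room) frame. The interior width is 4406 mm.

Four 2440 mm walls enclosing a rectangle with no floor or roof — a room or house frame. Outside width is 4630 mm and wall thickness is 112 mm, so the interior width is 4630 − 2 × 112 = 4406 mm.


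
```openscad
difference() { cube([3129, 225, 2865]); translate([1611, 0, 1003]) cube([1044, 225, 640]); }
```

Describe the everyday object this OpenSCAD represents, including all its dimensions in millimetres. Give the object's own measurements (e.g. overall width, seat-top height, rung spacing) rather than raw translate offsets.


A wall 3129 mm long (x), 225 mm thick (y), 2865 mm tall, with a rectangular window opening cut through it. The opening is 1044 mm wide and 640 mm tall; its sill is at z = 1003 mm and its near (−x) edge is 1611 mm from the wall's −x end. The opening passes through the full wall thickness.


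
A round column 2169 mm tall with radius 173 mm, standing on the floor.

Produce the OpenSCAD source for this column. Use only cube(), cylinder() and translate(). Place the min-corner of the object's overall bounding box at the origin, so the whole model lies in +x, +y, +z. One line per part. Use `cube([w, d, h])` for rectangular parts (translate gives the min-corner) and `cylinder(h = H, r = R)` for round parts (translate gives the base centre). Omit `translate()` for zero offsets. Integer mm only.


translate([173, 173, 0]) cylinder(h = 2169, r = 173);


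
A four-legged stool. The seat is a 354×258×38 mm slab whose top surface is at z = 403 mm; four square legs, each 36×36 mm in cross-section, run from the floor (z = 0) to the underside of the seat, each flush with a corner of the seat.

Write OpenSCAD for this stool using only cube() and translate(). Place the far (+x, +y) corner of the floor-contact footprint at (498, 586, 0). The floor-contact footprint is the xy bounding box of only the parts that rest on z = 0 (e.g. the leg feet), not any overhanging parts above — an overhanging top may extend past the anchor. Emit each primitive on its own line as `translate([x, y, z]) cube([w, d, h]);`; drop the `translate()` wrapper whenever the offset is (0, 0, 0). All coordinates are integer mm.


// leg_h = 403 - 38 = 365
translate([144, 328, 365]) cube([354, 258, 38]);
translate([144, 328, 0]) cube([36, 36, 365]);
translate([462, 328, 0]) cube([36, 36, 365]);
translate([144, 550, 0]) cube([36, 36, 365]);
translate([462, 550, 0]) cube([36, 36, 365]);


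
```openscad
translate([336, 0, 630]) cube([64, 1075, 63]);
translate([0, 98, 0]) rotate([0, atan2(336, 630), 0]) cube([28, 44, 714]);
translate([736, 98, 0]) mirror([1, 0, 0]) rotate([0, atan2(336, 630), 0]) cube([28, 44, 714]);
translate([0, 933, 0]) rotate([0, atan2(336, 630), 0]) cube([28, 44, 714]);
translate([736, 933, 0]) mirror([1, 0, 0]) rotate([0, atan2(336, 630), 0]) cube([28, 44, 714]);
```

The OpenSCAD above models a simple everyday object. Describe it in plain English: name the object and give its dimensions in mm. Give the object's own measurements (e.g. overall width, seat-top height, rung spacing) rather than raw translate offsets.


A sawhorse. A 64×1075×63 mm beam (x, y, z) sits on two A-frame leg pairs. Each pair is two raked legs of 28×44 mm section (44 mm along y) splaying symmetrically in x. Each leg rises 630 mm vertically over 336 mm of horizontal reach and is 714 mm long along its own axis. Every leg's outer bottom edge rests on the floor and its outer top edge meets a bottom edge of the beam — the left legs (tilting toward +x) meet the beam's −x bottom edge, the right legs (their mirror images, tilting toward −x) meet its +x bottom edge — so the leg tops tuck under the beam, the beam's underside is 630 mm above the floor, and the feet are 736 mm apart outside-to-outside with the beam centred between them. The two leg pairs are set in 98 mm from either end of the beam.


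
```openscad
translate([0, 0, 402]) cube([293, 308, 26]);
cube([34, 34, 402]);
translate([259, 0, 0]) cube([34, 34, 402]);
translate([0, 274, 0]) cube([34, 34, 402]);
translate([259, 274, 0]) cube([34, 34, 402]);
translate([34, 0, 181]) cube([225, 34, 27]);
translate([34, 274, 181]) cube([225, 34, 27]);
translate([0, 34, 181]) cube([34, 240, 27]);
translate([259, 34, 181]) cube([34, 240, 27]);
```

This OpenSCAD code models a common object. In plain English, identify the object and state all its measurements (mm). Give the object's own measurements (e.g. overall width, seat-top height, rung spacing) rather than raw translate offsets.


A simple wooden stool: a rectangular seat 293 mm (x) by 308 mm (y), 26 mm thick, top face at z = 428 mm, on four square legs, each 34×34 mm in cross-section. The legs rest on z = 0, each flush with a corner of the seat. Four stretchers, 34 mm wide and 27 mm tall, connect adjacent legs with their undersides at z = 181 mm, each running between the inner faces of the legs it joins and aligned with the legs' outer faces on the other axis.


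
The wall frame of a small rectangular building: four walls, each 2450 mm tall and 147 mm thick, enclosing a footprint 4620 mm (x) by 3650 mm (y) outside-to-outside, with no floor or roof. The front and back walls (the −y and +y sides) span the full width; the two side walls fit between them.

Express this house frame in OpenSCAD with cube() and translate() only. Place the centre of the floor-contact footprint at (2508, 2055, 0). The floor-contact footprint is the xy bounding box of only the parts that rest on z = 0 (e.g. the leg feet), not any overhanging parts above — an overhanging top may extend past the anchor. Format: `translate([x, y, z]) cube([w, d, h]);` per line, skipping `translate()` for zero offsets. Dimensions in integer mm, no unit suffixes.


translate([198, 230, 0]) cube([4620, 147, 2450]);
translate([198, 3733, 0]) cube([4620, 147, 2450]);
translate([198, 377, 0]) cube([147, 3356, 2450]);
translate([4671, 377, 0]) cube([147, 3356, 2450]);


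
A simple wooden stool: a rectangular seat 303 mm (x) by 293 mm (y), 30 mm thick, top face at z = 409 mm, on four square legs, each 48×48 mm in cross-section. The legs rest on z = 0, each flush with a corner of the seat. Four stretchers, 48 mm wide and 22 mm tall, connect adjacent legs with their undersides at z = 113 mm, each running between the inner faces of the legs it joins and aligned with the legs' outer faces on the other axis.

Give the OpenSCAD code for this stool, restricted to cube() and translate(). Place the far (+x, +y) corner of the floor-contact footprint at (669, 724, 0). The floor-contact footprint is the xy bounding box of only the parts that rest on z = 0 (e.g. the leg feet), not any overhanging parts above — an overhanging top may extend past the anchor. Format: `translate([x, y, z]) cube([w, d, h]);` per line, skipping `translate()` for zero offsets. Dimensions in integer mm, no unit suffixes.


translate([366, 431, 379]) cube([303, 293, 30]);
translate([366, 431, 0]) cube([48, 48, 379]);
translate([621, 431, 0]) cube([48, 48, 379]);
translate([366, 676, 0]) cube([48, 48, 379]);
translate([621, 676, 0]) cube([48, 48, 379]);
translate([414, 431, 113]) cube([207, 48, 22]);
translate([414, 676, 113]) cube([207, 48, 22]);
translate([366, 479, 113]) cube([48, 197, 22]);
translate([621, 479, 113]) cube([48, 197, 22]);


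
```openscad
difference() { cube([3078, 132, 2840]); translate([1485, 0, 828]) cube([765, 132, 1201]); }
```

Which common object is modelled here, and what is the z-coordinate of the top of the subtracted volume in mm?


A wall with a window opening. The window head height is 2029 mm.

A wall with a rectangular opening subtracted — a window. Sill at z = 828, opening 1201 mm tall, so the head is at 828 + 1201 = 2029 mm.


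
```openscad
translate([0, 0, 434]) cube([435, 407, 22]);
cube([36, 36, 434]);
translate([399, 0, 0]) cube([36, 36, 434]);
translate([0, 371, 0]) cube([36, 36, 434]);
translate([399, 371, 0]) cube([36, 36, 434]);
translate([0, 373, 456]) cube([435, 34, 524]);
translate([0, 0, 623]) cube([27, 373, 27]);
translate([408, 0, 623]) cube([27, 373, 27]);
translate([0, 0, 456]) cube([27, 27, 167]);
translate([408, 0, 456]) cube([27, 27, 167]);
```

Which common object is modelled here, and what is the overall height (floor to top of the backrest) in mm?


A chair. The overall height is 980 mm.

A slab on four corner posts with a tall panel at the back — a chair. The seat slab sits at z = 434 with thickness 22, and the 524 mm backrest starts at the seat top, so the overall height is 434 + 22 + 524 = 980 mm.


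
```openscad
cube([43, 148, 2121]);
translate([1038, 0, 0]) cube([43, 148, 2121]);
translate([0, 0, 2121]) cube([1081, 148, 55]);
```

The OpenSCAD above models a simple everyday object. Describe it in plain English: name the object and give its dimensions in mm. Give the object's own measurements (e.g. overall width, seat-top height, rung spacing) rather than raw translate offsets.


A door frame. The clear opening is 995 mm wide and 2121 mm high. Two 43 mm wide jambs, 148 mm deep, stand either side of the opening from the floor to the top of the opening. A 55 mm thick head sits across the top of both jambs, spanning the full outside width of the frame.


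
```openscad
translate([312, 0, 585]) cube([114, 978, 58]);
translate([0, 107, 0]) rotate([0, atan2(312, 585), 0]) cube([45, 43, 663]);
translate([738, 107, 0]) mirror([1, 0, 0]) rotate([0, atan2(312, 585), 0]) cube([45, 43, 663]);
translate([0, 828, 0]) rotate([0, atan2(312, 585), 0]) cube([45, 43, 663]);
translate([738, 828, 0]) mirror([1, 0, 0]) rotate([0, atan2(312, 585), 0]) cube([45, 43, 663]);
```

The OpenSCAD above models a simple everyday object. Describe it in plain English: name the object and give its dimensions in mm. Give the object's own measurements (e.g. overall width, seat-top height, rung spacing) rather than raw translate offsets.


A sawhorse. A 114×978×58 mm beam (x, y, z) sits on two A-frame leg pairs. Each pair is two raked legs of 45×43 mm section (43 mm along y) splaying symmetrically in x. Each leg rises 585 mm vertically over 312 mm of horizontal reach and is 663 mm long along its own axis. Every leg's outer bottom edge rests on the floor and its outer top edge meets a bottom edge of the beam — the left legs (tilting toward +x) meet the beam's −x bottom edge, the right legs (their mirror images, tilting toward −x) meet its +x bottom edge — so the leg tops tuck under the beam, the beam's underside is 585 mm above the floor, and the feet are 738 mm apart outside-to-outside with the beam centred between them. The two leg pairs are set in 107 mm from either end of the beam.


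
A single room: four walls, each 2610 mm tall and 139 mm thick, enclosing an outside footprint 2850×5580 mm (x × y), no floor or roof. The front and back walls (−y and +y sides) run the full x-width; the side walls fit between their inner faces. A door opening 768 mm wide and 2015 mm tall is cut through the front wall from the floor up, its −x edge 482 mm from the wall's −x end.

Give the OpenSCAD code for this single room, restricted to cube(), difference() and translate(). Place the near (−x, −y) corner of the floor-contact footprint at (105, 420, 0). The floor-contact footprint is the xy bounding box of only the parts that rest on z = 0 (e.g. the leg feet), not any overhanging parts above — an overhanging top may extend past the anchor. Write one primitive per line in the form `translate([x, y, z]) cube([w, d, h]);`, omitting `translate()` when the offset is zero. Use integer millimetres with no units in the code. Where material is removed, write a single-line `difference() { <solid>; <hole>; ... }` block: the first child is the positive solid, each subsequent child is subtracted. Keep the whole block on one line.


difference() { translate([105, 420, 0]) cube([2850, 139, 2610]); translate([587, 420, 0]) cube([768, 139, 2015]); }
translate([105, 5861, 0]) cube([2850, 139, 2610]);
translate([105, 559, 0]) cube([139, 5302, 2610]);
translate([2816, 559, 0]) cube([139, 5302, 2610]);


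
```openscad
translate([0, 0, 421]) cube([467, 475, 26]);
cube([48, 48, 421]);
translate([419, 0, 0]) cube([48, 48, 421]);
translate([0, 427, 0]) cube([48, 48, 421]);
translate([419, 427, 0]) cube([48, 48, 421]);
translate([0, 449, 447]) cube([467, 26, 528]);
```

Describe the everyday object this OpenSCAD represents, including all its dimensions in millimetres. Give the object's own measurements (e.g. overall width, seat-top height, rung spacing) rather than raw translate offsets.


A chair. The seat is a 467×475×26 mm slab with its top at z = 447 mm, on four 48×48 mm corner legs (flush with the seat edges, standing on z = 0). A flat backrest 26 mm thick, 528 mm tall, spans the full seat width and rises from the seat top along its +y edge, rear face flush with the rear of the seat.


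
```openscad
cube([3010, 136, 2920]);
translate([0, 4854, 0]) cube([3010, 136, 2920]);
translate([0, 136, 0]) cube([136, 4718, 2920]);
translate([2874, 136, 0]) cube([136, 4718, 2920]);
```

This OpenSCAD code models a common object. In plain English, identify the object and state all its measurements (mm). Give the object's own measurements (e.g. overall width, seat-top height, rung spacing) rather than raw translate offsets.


The wall frame of a small rectangular building: four walls, each 2920 mm tall and 136 mm thick, enclosing a footprint 3010 mm (x) by 4990 mm (y) outside-to-outside, with no floor or roof. The front and back walls (the −y and +y sides) span the full width; the two side walls fit between them.


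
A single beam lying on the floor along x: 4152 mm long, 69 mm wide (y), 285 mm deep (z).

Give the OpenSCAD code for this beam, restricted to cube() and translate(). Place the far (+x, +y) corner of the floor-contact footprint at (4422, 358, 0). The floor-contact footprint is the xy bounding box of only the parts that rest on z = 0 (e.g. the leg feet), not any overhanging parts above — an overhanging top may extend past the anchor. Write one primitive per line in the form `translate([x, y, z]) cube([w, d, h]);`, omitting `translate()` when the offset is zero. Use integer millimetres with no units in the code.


translate([270, 289, 0]) cube([4152, 69, 285]);


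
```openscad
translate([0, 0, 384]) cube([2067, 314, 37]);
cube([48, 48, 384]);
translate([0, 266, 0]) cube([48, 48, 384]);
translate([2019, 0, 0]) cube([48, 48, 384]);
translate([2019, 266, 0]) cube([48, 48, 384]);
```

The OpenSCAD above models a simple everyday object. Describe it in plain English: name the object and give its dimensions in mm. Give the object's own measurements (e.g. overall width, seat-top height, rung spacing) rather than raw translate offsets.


A long wooden bench with a 2067 mm (x) × 314 mm (y) seat, 37 mm thick, its top surface 421 mm above the floor. Four 48 mm square legs at the seat corners, flush with the edges, run from z = 0 to the seat underside.


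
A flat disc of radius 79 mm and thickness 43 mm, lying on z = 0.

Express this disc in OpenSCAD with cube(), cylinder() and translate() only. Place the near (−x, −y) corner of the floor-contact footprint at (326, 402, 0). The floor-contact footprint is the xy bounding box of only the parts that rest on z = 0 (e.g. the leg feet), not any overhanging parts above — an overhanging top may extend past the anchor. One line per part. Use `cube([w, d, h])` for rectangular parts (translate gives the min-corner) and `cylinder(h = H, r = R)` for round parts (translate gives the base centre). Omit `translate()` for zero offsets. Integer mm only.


translate([405, 481, 0]) cylinder(h = 43, r = 79);


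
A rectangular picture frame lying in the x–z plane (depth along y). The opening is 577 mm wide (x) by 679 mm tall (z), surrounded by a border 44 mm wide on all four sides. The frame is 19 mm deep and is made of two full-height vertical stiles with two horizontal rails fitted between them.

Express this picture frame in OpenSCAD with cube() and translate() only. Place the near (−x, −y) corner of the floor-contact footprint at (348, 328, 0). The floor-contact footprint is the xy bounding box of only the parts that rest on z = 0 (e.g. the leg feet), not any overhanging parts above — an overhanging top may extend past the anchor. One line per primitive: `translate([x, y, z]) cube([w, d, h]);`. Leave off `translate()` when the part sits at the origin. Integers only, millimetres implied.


translate([348, 328, 0]) cube([44, 19, 767]);
translate([969, 328, 0]) cube([44, 19, 767]);
translate([392, 328, 0]) cube([577, 19, 44]);
translate([392, 328, 723]) cube([577, 19, 44]);


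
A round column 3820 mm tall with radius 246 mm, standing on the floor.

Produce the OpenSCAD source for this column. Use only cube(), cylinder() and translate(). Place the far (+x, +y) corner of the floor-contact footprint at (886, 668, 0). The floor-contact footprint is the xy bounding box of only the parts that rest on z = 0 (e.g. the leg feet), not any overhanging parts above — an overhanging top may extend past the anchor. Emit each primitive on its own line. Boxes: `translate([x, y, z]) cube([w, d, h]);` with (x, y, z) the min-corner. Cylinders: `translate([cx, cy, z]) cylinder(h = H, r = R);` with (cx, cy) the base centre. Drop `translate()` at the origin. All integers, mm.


translate([640, 422, 0]) cylinder(h = 3820, r = 246);


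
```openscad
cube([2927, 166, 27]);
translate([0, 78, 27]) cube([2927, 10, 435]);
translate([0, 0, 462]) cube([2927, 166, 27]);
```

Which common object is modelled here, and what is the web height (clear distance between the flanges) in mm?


An I-beam. The web height is 435 mm.

Two wide flanges with a thin centred web — an I-beam. Overall 489 mm minus two 27 mm flanges gives a web of 489 − 2·27 = 435 mm.


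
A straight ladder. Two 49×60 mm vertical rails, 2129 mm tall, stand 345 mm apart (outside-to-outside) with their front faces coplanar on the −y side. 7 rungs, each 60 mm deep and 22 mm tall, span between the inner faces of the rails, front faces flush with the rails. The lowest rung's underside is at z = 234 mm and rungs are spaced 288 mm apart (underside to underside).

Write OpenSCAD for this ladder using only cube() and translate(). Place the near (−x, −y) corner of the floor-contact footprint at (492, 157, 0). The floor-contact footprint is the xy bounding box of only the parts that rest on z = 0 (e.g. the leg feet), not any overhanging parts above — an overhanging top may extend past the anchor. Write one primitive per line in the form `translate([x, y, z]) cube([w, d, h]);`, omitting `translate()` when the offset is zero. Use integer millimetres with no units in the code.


translate([492, 157, 0]) cube([49, 60, 2129]);
translate([788, 157, 0]) cube([49, 60, 2129]);
translate([541, 157, 234]) cube([247, 60, 22]);
translate([541, 157, 522]) cube([247, 60, 22]);
translate([541, 157, 810]) cube([247, 60, 22]);
translate([541, 157, 1098]) cube([247, 60, 22]);
translate([541, 157, 1386]) cube([247, 60, 22]);
translate([541, 157, 1674]) cube([247, 60, 22]);
translate([541, 157, 1962]) cube([247, 60, 22]);


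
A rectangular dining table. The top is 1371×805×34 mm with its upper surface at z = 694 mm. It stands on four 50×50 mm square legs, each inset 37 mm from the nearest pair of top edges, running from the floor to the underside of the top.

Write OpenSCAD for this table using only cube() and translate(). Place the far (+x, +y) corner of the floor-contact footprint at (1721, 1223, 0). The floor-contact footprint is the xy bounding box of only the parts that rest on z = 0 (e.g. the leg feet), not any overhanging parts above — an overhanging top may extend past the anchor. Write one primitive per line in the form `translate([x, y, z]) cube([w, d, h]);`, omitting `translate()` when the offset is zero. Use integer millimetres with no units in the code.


translate([387, 455, 660]) cube([1371, 805, 34]);
translate([424, 492, 0]) cube([50, 50, 660]);
translate([1671, 492, 0]) cube([50, 50, 660]);
translate([424, 1173, 0]) cube([50, 50, 660]);
translate([1671, 1173, 0]) cube([50, 50, 660]);


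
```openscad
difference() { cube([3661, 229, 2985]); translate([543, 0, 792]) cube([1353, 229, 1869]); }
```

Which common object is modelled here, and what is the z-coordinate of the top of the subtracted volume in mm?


A wall with a window opening. The window head height is 2661 mm.

A wall with a rectangular opening subtracted — a window. Sill at z = 792, opening 1869 mm tall, so the head is at 792 + 1869 = 2661 mm.


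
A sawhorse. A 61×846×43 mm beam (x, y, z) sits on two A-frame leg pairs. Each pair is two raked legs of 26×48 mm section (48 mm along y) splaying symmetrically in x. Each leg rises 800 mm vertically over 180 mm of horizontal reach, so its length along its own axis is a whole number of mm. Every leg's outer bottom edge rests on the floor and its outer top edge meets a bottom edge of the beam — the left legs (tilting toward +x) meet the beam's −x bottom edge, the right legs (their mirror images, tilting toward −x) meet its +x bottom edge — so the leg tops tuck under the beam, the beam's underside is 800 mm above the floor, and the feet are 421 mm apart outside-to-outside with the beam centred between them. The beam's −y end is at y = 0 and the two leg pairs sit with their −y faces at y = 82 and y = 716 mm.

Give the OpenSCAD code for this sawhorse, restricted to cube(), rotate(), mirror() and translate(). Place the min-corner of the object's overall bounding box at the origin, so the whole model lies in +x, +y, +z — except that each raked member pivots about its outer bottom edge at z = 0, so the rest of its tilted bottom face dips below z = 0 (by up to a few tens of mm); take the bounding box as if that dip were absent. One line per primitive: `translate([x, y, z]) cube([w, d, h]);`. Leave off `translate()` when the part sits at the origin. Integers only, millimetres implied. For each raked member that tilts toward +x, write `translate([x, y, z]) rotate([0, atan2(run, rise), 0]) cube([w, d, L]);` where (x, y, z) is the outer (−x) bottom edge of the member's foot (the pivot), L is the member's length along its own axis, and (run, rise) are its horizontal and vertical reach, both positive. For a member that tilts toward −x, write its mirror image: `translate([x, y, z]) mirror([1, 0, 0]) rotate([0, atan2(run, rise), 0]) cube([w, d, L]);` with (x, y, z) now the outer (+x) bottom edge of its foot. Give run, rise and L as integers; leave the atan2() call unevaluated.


translate([180, 0, 800]) cube([61, 846, 43]);
translate([0, 82, 0]) rotate([0, atan2(180, 800), 0]) cube([26, 48, 820]);
translate([421, 82, 0]) mirror([1, 0, 0]) rotate([0, atan2(180, 800), 0]) cube([26, 48, 820]);
translate([0, 716, 0]) rotate([0, atan2(180, 800), 0]) cube([26, 48, 820]);
translate([421, 716, 0]) mirror([1, 0, 0]) rotate([0, atan2(180, 800), 0]) cube([26, 48, 820]);


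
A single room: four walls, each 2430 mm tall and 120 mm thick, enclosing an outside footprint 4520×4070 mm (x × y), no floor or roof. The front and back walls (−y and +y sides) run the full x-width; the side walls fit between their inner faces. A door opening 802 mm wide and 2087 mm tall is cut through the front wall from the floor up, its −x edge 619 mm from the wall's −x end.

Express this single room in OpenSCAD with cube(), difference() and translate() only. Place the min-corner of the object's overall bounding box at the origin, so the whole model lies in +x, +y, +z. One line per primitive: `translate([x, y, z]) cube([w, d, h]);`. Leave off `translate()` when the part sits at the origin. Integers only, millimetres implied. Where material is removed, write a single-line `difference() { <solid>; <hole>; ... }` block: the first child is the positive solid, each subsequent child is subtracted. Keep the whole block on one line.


difference() { cube([4520, 120, 2430]); translate([619, 0, 0]) cube([802, 120, 2087]); }
translate([0, 3950, 0]) cube([4520, 120, 2430]);
translate([0, 120, 0]) cube([120, 3830, 2430]);
translate([4400, 120, 0]) cube([120, 3830, 2430]);


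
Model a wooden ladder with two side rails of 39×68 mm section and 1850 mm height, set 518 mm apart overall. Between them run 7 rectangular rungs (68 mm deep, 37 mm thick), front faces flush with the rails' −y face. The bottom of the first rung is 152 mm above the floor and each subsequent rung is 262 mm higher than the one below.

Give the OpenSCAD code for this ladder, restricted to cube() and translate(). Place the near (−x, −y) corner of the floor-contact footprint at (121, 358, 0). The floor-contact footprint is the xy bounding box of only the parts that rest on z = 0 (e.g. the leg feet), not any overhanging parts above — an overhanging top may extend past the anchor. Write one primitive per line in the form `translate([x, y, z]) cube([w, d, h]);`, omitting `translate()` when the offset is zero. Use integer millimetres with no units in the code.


translate([121, 358, 0]) cube([39, 68, 1850]);
translate([600, 358, 0]) cube([39, 68, 1850]);
translate([160, 358, 152]) cube([440, 68, 37]);
translate([160, 358, 414]) cube([440, 68, 37]);
translate([160, 358, 676]) cube([440, 68, 37]);
translate([160, 358, 938]) cube([440, 68, 37]);
translate([160, 358, 1200]) cube([440, 68, 37]);
translate([160, 358, 1462]) cube([440, 68, 37]);
translate([160, 358, 1724]) cube([440, 68, 37]);


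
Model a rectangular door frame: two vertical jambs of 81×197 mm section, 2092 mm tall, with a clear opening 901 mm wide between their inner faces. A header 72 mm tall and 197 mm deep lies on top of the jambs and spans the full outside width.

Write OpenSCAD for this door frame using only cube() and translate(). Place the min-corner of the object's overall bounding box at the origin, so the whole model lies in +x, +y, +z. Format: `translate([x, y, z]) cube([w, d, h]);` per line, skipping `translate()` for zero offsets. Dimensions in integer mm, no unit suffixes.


cube([81, 197, 2092]);
translate([982, 0, 0]) cube([81, 197, 2092]);
translate([0, 0, 2092]) cube([1063, 197, 72]);


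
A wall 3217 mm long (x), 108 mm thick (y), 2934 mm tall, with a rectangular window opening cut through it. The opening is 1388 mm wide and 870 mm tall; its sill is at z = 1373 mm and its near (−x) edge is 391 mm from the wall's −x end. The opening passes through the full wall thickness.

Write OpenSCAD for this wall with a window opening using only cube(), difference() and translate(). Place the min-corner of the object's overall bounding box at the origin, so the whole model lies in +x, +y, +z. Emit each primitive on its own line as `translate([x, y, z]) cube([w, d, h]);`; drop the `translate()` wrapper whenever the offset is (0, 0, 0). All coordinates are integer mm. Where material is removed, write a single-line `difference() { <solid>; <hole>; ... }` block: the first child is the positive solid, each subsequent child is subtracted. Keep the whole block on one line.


difference() { cube([3217, 108, 2934]); translate([391, 0, 1373]) cube([1388, 108, 870]); }


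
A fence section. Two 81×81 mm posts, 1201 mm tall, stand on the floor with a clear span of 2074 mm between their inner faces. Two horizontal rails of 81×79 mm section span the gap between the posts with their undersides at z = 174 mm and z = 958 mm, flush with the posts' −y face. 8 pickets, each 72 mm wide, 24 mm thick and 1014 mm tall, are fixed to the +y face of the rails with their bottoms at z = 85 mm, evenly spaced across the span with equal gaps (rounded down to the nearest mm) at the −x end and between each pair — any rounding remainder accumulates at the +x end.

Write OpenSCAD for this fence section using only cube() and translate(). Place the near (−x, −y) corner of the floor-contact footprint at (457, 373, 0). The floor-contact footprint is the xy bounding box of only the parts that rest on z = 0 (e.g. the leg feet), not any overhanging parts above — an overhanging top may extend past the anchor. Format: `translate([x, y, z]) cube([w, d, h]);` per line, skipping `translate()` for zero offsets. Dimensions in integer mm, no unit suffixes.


translate([457, 373, 0]) cube([81, 81, 1201]);
translate([2612, 373, 0]) cube([81, 81, 1201]);
translate([538, 373, 174]) cube([2074, 81, 79]);
translate([538, 373, 958]) cube([2074, 81, 79]);
translate([704, 454, 85]) cube([72, 24, 1014]);
translate([942, 454, 85]) cube([72, 24, 1014]);
translate([1180, 454, 85]) cube([72, 24, 1014]);
translate([1418, 454, 85]) cube([72, 24, 1014]);
translate([1656, 454, 85]) cube([72, 24, 1014]);
translate([1894, 454, 85]) cube([72, 24, 1014]);
translate([2132, 454, 85]) cube([72, 24, 1014]);
translate([2370, 454, 85]) cube([72, 24, 1014]);


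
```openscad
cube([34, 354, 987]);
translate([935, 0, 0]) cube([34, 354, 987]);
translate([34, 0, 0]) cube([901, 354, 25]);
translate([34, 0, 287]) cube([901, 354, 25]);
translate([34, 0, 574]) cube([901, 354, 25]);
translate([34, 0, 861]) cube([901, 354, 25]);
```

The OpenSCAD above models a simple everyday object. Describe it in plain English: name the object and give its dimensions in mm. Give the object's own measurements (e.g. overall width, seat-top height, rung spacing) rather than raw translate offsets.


An open bookshelf. Two side panels, each 34 mm thick, 354 mm deep and 987 mm tall, stand 969 mm apart (outside-to-outside). Between them sit 4 shelves, each 25 mm thick and 354 mm deep, spanning the full gap between the sides. The bottom shelf rests on the floor (its underside at z = 0) and the clear gap between one shelf's top and the next shelf's underside is 262 mm.


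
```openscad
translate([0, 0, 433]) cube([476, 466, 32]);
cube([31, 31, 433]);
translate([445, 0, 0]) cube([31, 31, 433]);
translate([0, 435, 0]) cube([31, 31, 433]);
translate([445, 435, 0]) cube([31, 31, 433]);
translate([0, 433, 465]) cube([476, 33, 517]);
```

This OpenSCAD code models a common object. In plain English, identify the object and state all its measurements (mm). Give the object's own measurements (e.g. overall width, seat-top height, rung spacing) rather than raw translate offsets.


A chair. The seat is a 476×466×32 mm slab with its top at z = 465 mm, on four 31×31 mm corner legs (flush with the seat edges, standing on z = 0). A flat backrest 33 mm thick, 517 mm tall, spans the full seat width and rises from the seat top along its +y edge, rear face flush with the rear of the seat.


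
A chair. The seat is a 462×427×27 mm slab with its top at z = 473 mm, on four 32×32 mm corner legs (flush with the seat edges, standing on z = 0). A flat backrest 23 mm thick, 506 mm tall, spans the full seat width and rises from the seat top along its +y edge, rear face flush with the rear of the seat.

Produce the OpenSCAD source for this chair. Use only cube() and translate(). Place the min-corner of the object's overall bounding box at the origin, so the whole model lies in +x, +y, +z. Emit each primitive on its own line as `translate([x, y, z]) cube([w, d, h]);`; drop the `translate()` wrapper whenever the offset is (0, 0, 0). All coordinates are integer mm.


translate([0, 0, 446]) cube([462, 427, 27]);
cube([32, 32, 446]);
translate([430, 0, 0]) cube([32, 32, 446]);
translate([0, 395, 0]) cube([32, 32, 446]);
translate([430, 395, 0]) cube([32, 32, 446]);
translate([0, 404, 473]) cube([462, 23, 506]);


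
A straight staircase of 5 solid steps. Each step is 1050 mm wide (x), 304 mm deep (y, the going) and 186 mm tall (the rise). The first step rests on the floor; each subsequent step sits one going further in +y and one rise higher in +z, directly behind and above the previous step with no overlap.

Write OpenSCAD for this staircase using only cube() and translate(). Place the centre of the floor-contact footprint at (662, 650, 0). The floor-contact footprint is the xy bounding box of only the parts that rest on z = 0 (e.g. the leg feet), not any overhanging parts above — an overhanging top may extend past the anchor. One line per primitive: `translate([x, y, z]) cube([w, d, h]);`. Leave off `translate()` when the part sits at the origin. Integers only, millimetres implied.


translate([137, 498, 0]) cube([1050, 304, 186]);
translate([137, 802, 186]) cube([1050, 304, 186]);
translate([137, 1106, 372]) cube([1050, 304, 186]);
translate([137, 1410, 558]) cube([1050, 304, 186]);
translate([137, 1714, 744]) cube([1050, 304, 186]);


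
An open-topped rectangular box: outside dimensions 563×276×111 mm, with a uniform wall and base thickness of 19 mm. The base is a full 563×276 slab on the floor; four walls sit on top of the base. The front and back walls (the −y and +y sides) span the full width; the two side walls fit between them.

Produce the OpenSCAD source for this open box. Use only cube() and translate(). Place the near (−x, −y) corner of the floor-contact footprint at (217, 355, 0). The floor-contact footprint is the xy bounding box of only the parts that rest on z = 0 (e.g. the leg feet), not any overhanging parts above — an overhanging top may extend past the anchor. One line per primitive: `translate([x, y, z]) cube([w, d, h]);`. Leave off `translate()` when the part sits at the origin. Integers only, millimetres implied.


translate([217, 355, 0]) cube([563, 276, 19]);
translate([217, 355, 19]) cube([563, 19, 92]);
translate([217, 612, 19]) cube([563, 19, 92]);
translate([217, 374, 19]) cube([19, 238, 92]);
translate([761, 374, 19]) cube([19, 238, 92]);


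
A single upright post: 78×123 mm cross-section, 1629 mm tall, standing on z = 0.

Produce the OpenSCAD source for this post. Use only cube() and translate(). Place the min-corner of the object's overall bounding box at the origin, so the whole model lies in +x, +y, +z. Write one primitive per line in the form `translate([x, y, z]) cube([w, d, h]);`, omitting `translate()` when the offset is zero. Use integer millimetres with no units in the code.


cube([78, 123, 1629]);


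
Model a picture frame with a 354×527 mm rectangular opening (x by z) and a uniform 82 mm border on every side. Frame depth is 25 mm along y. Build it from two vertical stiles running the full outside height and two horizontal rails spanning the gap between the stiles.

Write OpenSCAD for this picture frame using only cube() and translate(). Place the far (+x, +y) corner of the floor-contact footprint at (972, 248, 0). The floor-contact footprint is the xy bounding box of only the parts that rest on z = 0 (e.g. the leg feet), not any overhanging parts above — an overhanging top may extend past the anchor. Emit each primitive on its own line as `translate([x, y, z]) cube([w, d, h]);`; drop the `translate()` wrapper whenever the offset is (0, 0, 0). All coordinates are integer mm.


translate([454, 223, 0]) cube([82, 25, 691]);
translate([890, 223, 0]) cube([82, 25, 691]);
translate([536, 223, 0]) cube([354, 25, 82]);
translate([536, 223, 609]) cube([354, 25, 82]);


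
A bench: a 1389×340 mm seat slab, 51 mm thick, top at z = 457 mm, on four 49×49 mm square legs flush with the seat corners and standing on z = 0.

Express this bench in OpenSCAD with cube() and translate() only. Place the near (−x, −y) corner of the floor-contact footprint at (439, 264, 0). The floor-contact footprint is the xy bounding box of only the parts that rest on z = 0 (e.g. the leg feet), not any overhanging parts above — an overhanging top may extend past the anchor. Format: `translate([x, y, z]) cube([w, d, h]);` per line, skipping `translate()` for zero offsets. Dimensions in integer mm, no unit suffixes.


translate([439, 264, 406]) cube([1389, 340, 51]);
translate([439, 264, 0]) cube([49, 49, 406]);
translate([439, 555, 0]) cube([49, 49, 406]);
translate([1779, 264, 0]) cube([49, 49, 406]);
translate([1779, 555, 0]) cube([49, 49, 406]);


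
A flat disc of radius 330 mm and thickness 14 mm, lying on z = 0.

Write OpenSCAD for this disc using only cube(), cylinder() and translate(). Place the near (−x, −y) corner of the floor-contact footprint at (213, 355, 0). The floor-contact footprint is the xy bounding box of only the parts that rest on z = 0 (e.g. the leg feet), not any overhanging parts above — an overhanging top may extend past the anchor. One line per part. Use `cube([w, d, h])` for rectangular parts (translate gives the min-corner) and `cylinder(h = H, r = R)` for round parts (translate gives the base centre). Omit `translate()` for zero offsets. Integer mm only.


translate([543, 685, 0]) cylinder(h = 14, r = 330);
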